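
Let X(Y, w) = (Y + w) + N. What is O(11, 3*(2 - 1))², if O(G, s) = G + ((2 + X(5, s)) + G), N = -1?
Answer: 961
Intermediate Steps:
X(Y, w) = -1 + Y + w (X(Y, w) = (Y + w) - 1 = -1 + Y + w)
O(G, s) = 6 + s + 2*G (O(G, s) = G + ((2 + (-1 + 5 + s)) + G) = G + ((2 + (4 + s)) + G) = G + ((6 + s) + G) = G + (6 + G + s) = 6 + s + 2*G)
O(11, 3*(2 - 1))² = (6 + 3*(2 - 1) + 2*11)² = (6 + 3*1 + 22)² = (6 + 3 + 22)² = 31² = 961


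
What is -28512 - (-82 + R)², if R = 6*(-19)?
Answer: -66928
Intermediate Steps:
R = -114
-28512 - (-82 + R)² = -28512 - (-82 - 114)² = -28512 - 1*(-196)² = -28512 - 1*38416 = -28512 - 38416 = -66928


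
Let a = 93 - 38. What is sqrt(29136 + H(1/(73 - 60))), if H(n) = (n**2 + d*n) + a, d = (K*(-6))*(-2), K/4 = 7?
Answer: 4*sqrt(308603)/13 ≈ 170.93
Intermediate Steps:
K = 28 (K = 4*7 = 28)
d = 336 (d = (28*(-6))*(-2) = -168*(-2) = 336)
a = 55
H(n) = 55 + n**2 + 336*n (H(n) = (n**2 + 336*n) + 55 = 55 + n**2 + 336*n)
sqrt(29136 + H(1/(73 - 60))) = sqrt(29136 + (55 + (1/(73 - 60))**2 + 336/(73 - 60))) = sqrt(29136 + (55 + (1/13)**2 + 336/13)) = sqrt(29136 + (55 + (1/13)**2 + 336*(1/13))) = sqrt(29136 + (55 + 1/169 + 336/13)) = sqrt(29136 + 13664/169) = sqrt(4937648/169) = 4*sqrt(308603)/13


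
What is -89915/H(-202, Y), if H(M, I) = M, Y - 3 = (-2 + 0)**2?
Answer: 89915/202 ≈ 445.12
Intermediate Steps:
Y = 7 (Y = 3 + (-2 + 0)**2 = 3 + (-2)**2 = 3 + 4 = 7)
-89915/H(-202, Y) = -89915/(-202) = -89915*(-1/202) = 89915/202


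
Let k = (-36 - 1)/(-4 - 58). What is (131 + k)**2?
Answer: 66569281/3844 ≈ 17318.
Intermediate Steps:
k = 37/62 (k = -37/(-62) = -37*(-1/62) = 37/62 ≈ 0.59677)
(131 + k)**2 = (131 + 37/62)**2 = (8159/62)**2 = 66569281/3844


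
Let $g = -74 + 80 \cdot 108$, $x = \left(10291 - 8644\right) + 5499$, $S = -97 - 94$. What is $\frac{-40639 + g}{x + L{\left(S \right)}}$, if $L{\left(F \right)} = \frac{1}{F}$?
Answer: $- \frac{6125943}{1364885} \approx -4.4883$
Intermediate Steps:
$S = -191$ ($S = -97 - 94 = -191$)
$x = 7146$ ($x = 1647 + 5499 = 7146$)
$g = 8566$ ($g = -74 + 8640 = 8566$)
$\frac{-40639 + g}{x + L{\left(S \right)}} = \frac{-40639 + 8566}{7146 + \frac{1}{-191}} = - \frac{32073}{7146 - \frac{1}{191}} = - \frac{32073}{\frac{1364885}{191}} = \left(-32073\right) \frac{191}{1364885} = - \frac{6125943}{1364885}$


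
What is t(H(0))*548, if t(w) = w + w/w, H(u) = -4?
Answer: -1644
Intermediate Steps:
t(w) = 1 + w (t(w) = w + 1 = 1 + w)
t(H(0))*548 = (1 - 4)*548 = -3*548 = -1644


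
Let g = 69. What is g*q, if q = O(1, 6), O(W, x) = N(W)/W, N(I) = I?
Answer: 69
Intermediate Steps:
O(W, x) = 1 (O(W, x) = W/W = 1)
q = 1
g*q = 69*1 = 69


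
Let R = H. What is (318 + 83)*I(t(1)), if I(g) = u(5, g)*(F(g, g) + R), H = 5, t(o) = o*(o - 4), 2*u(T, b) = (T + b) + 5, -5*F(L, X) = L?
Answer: 39298/5 ≈ 7859.6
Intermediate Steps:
F(L, X) = -L/5
u(T, b) = 5/2 + T/2 + b/2 (u(T, b) = ((T + b) + 5)/2 = (5 + T + b)/2 = 5/2 + T/2 + b/2)
t(o) = o*(-4 + o)
R = 5
I(g) = (5 + g/2)*(5 - g/5) (I(g) = (5/2 + (½)*5 + g/2)*(-g/5 + 5) = (5/2 + 5/2 + g/2)*(5 - g/5) = (5 + g/2)*(5 - g/5))
(318 + 83)*I(t(1)) = (318 + 83)*(-(-25 + 1*(-4 + 1))*(10 + 1*(-4 + 1))/10) = 401*(-(-25 + 1*(-3))*(10 + 1*(-3))/10) = 401*(-(-25 - 3)*(10 - 3)/10) = 401*(-⅒*(-28)*7) = 401*(98/5) = 39298/5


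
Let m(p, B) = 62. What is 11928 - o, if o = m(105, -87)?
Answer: 11866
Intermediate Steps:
o = 62
11928 - o = 11928 - 1*62 = 11928 - 62 = 11866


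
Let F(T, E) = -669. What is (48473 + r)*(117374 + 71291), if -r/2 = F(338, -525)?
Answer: 9397592315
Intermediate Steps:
r = 1338 (r = -2*(-669) = 1338)
(48473 + r)*(117374 + 71291) = (48473 + 1338)*(117374 + 71291) = 49811*188665 = 9397592315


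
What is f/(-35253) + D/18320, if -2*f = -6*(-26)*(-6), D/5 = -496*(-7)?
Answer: 838081/896993 ≈ 0.93432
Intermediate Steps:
D = 17360 (D = 5*(-496*(-7)) = 5*3472 = 17360)
f = 468 (f = -(-6*(-26))*(-6)/2 = -78*(-6) = -½*(-936) = 468)
f/(-35253) + D/18320 = 468/(-35253) + 17360/18320 = 468*(-1/35253) + 17360*(1/18320) = -52/3917 + 217/229 = 838081/896993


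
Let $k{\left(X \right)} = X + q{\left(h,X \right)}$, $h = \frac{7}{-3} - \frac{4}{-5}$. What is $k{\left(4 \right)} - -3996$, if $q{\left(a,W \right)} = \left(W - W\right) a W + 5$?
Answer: $4005$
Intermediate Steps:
$h = - \frac{23}{15}$ ($h = 7 \left(- \frac{1}{3}\right) - - \frac{4}{5} = - \frac{7}{3} + \frac{4}{5} = - \frac{23}{15} \approx -1.5333$)
$q{\left(a,W \right)} = 5$ ($q{\left(a,W \right)} = 0 a W + 5 = 0 W + 5 = 0 + 5 = 5$)
$k{\left(X \right)} = 5 + X$ ($k{\left(X \right)} = X + 5 = 5 + X$)
$k{\left(4 \right)} - -3996 = \left(5 + 4\right) - -3996 = 9 + \left(-1894 + 5890\right) = 9 + 3996 = 4005$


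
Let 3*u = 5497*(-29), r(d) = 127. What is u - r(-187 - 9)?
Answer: -159794/3 ≈ -53265.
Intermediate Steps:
u = -159413/3 (u = (5497*(-29))/3 = (⅓)*(-159413) = -159413/3 ≈ -53138.)
u - r(-187 - 9) = -159413/3 - 1*127 = -159413/3 - 127 = -159794/3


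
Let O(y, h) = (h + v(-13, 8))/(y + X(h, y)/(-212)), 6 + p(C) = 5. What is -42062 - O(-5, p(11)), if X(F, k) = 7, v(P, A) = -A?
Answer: -44882062/1067 ≈ -42064.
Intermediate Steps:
p(C) = -1 (p(C) = -6 + 5 = -1)
O(y, h) = (-8 + h)/(-7/212 + y) (O(y, h) = (h - 1*8)/(y + 7/(-212)) = (h - 8)/(y + 7*(-1/212)) = (-8 + h)/(y - 7/212) = (-8 + h)/(-7/212 + y))
-42062 - O(-5, p(11)) = -42062 - 212*(-8 - 1)/(-7 + 212*(-5)) = -42062 - 212*(-9)/(-7 - 1060) = -42062 - 212*(-9)/(-1067) = -42062 - 212*(-1)*(-9)/1067 = -42062 - 1*1908/1067 = -42062 - 1908/1067 = -44882062/1067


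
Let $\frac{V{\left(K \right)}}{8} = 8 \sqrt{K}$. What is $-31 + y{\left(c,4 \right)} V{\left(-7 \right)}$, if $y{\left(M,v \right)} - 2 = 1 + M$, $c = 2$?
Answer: $-31 + 320 i \sqrt{7} \approx -31.0 + 846.64 i$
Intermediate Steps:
$V{\left(K \right)} = 64 \sqrt{K}$ ($V{\left(K \right)} = 8 \cdot 8 \sqrt{K} = 64 \sqrt{K}$)
$y{\left(M,v \right)} = 3 + M$ ($y{\left(M,v \right)} = 2 + \left(1 + M\right) = 3 + M$)
$-31 + y{\left(c,4 \right)} V{\left(-7 \right)} = -31 + \left(3 + 2\right) 64 \sqrt{-7} = -31 + 5 \cdot 64 i \sqrt{7} = -31 + 320 i \sqrt{7}$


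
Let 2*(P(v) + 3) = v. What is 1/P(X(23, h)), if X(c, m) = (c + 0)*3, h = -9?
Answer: 2/63 ≈ 0.031746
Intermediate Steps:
X(c, m) = 3*c (X(c, m) = c*3 = 3*c)
P(v) = -3 + v/2
1/P(X(23, h)) = 1/(-3 + (3*23)/2) = 1/(-3 + (1/2)*69) = 1/(-3 + 69/2) = 1/(63/2) = 2/63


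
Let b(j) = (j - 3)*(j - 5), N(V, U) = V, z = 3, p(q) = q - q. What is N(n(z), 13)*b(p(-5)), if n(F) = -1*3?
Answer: -45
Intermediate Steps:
p(q) = 0
n(F) = -3
b(j) = (-5 + j)*(-3 + j) (b(j) = (-3 + j)*(-5 + j) = (-5 + j)*(-3 + j))
N(n(z), 13)*b(p(-5)) = -3*(15 + 0² - 8*0) = -3*(15 + 0 + 0) = -3*15 = -45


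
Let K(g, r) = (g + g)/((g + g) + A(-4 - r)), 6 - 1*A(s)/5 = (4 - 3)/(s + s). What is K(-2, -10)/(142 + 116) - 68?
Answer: -897676/13201 ≈ -68.001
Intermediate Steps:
A(s) = 30 - 5/(2*s) (A(s) = 30 - 5*(4 - 3)/(s + s) = 30 - 5/(2*s))
K(g, r) = 2*g/(30 + 2*g - 5/(2*(-4 - r))) (K(g, r) = (g + g)/((g + g) + (30 - 5/(2*(-4 - r)))) = (2*g)/(2*g + (30 - 5/(2*(-4 - r)))) = (2*g)/(30 + 2*g - 5/(2*(-4 - r))) = 2*g/(30 + 2*g - 5/(2*(-4 - r))))
K(-2, -10)/(142 + 116) - 68 = (4*(-2)*(4 - 10)/(5 + 4*(4 - 10)*(15 - 2)))/(142 + 116) - 68 = (4*(-2)*(-6)/(5 + 4*(-6)*13))/258 - 68 = (4*(-2)*(-6)/(5 - 312))*(1/258) - 68 = (4*(-2)*(-6)/(-307))*(1/258) - 68 = (4*(-2)*(-1/307)*(-6))*(1/258) - 68 = -48/307*1/258 - 68 = -8/13201 - 68 = -897676/13201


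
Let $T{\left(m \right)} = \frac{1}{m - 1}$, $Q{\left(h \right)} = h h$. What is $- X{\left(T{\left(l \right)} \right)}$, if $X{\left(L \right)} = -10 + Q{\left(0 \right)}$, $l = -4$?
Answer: $10$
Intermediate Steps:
$Q{\left(h \right)} = h^{2}$
$T{\left(m \right)} = \frac{1}{-1 + m}$
$X{\left(L \right)} = -10$ ($X{\left(L \right)} = -10 + 0^{2} = -10 + 0 = -10$)
$- X{\left(T{\left(l \right)} \right)} = \left(-1\right) \left(-10\right) = 10$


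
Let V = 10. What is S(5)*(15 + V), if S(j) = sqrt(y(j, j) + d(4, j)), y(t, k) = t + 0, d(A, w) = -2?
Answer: 25*sqrt(3) ≈ 43.301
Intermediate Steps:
y(t, k) = t
S(j) = sqrt(-2 + j) (S(j) = sqrt(j - 2) = sqrt(-2 + j))
S(5)*(15 + V) = sqrt(-2 + 5)*(15 + 10) = sqrt(3)*25 = 25*sqrt(3)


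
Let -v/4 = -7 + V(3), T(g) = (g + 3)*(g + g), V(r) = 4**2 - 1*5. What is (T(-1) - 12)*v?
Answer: 256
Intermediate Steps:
V(r) = 11 (V(r) = 16 - 5 = 11)
T(g) = 2*g*(3 + g) (T(g) = (3 + g)*(2*g) = 2*g*(3 + g))
v = -16 (v = -4*(-7 + 11) = -4*4 = -16)
(T(-1) - 12)*v = (2*(-1)*(3 - 1) - 12)*(-16) = (2*(-1)*2 - 12)*(-16) = (-4 - 12)*(-16) = -16*(-16) = 256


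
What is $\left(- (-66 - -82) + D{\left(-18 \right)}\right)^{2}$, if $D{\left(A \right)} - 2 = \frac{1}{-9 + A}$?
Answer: $\frac{143641}{729} \approx 197.04$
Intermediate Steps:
$D{\left(A \right)} = 2 + \frac{1}{-9 + A}$
$\left(- (-66 - -82) + D{\left(-18 \right)}\right)^{2} = \left(- (-66 - -82) + \frac{-17 + 2 \left(-18\right)}{-9 - 18}\right)^{2} = \left(- (-66 + 82) + \frac{-17 - 36}{-27}\right)^{2} = \left(\left(-1\right) 16 - - \frac{53}{27}\right)^{2} = \left(-16 + \frac{53}{27}\right)^{2} = \left(- \frac{379}{27}\right)^{2} = \frac{143641}{729}$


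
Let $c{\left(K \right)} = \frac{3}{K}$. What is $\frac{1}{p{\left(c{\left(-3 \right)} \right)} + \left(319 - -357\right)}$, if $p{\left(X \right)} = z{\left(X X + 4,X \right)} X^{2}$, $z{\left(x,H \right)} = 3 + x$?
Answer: $\frac{1}{684} \approx 0.001462$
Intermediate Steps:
$p{\left(X \right)} = X^{2} \left(7 + X^{2}\right)$ ($p{\left(X \right)} = \left(3 + \left(X X + 4\right)\right) X^{2} = \left(3 + \left(X^{2} + 4\right)\right) X^{2} = \left(3 + \left(4 + X^{2}\right)\right) X^{2} = \left(7 + X^{2}\right) X^{2} = X^{2} \left(7 + X^{2}\right)$)
$\frac{1}{p{\left(c{\left(-3 \right)} \right)} + \left(319 - -357\right)} = \frac{1}{\left(\frac{3}{-3}\right)^{2} \left(7 + \left(\frac{3}{-3}\right)^{2}\right) + \left(319 - -357\right)} = \frac{1}{\left(3 \left(- \frac{1}{3}\right)\right)^{2} \left(7 + \left(3 \left(- \frac{1}{3}\right)\right)^{2}\right) + \left(319 + 357\right)} = \frac{1}{\left(-1\right)^{2} \left(7 + \left(-1\right)^{2}\right) + 676} = \frac{1}{1 \left(7 + 1\right) + 676} = \frac{1}{1 \cdot 8 + 676} = \frac{1}{8 + 676} = \frac{1}{684}$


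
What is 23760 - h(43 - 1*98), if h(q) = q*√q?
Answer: 23760 + 55*I*√55 ≈ 23760.0 + 407.89*I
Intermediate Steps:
h(q) = q^(3/2)
23760 - h(43 - 1*98) = 23760 - (43 - 1*98)^(3/2) = 23760 - (43 - 98)^(3/2) = 23760 - (-55)^(3/2) = 23760 - (-55)*I*√55 = 23760 + 55*I*√55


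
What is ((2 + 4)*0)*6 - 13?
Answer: -13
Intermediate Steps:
((2 + 4)*0)*6 - 13 = (6*0)*6 - 13 = 0*6 - 13 = 0 - 13 = -13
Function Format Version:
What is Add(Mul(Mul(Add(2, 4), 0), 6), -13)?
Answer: -13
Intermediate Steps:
Add(Mul(Mul(Add(2, 4), 0), 6), -13) = Add(Mul(Mul(6, 0), 6), -13) = Add(Mul(0, 6), -13) = Add(0, -13) = -13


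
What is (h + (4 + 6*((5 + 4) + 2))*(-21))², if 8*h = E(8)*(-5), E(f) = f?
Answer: 2175625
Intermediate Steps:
h = -5 (h = (8*(-5))/8 = (⅛)*(-40) = -5)
(h + (4 + 6*((5 + 4) + 2))*(-21))² = (-5 + (4 + 6*((5 + 4) + 2))*(-21))² = (-5 + (4 + 6*(9 + 2))*(-21))² = (-5 + (4 + 6*11)*(-21))² = (-5 + (4 + 66)*(-21))² = (-5 + 70*(-21))² = (-5 - 1470)² = (-1475)² = 2175625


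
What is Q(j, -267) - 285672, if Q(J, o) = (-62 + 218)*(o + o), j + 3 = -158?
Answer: -368976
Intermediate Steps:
j = -161 (j = -3 - 158 = -161)
Q(J, o) = 312*o (Q(J, o) = 156*(2*o) = 312*o)
Q(j, -267) - 285672 = 312*(-267) - 285672 = -83304 - 285672 = -368976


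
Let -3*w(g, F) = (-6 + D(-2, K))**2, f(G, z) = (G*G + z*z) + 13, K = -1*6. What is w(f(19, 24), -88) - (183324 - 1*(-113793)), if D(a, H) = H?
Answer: -297165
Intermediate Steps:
K = -6
f(G, z) = 13 + G**2 + z**2 (f(G, z) = (G**2 + z**2) + 13 = 13 + G**2 + z**2)
w(g, F) = -48 (w(g, F) = -(-6 - 6)**2/3 = -1/3*(-12)**2 = -1/3*144 = -48)
w(f(19, 24), -88) - (183324 - 1*(-113793)) = -48 - (183324 - 1*(-113793)) = -48 - (183324 + 113793) = -48 - 1*297117 = -48 - 297117 = -297165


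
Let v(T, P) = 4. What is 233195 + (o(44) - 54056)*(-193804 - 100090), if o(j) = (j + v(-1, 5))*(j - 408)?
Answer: 21021883227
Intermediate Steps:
o(j) = (-408 + j)*(4 + j) (o(j) = (j + 4)*(j - 408) = (4 + j)*(-408 + j) = (-408 + j)*(4 + j))
233195 + (o(44) - 54056)*(-193804 - 100090) = 233195 + ((-1632 + 44² - 404*44) - 54056)*(-193804 - 100090) = 233195 + ((-1632 + 1936 - 17776) - 54056)*(-293894) = 233195 + (-17472 - 54056)*(-293894) = 233195 - 71528*(-293894) = 233195 + 21021650032 = 21021883227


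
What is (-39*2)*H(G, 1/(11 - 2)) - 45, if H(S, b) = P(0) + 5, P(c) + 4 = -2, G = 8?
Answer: 33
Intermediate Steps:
P(c) = -6 (P(c) = -4 - 2 = -6)
H(S, b) = -1 (H(S, b) = -6 + 5 = -1)
(-39*2)*H(G, 1/(11 - 2)) - 45 = -39*2*(-1) - 45 = -78*(-1) - 45 = 78 - 45 = 33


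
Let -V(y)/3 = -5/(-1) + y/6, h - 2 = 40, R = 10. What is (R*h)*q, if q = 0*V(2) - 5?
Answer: -2100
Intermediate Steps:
h = 42 (h = 2 + 40 = 42)
V(y) = -15 - y/2 (V(y) = -3*(-5/(-1) + y/6) = -3*(-5*(-1) + y*(⅙)) = -3*(5 + y/6) = -15 - y/2)
q = -5 (q = 0*(-15 - ½*2) - 5 = 0*(-15 - 1) - 5 = 0*(-16) - 5 = 0 - 5 = -5)
(R*h)*q = (10*42)*(-5) = 420*(-5) = -2100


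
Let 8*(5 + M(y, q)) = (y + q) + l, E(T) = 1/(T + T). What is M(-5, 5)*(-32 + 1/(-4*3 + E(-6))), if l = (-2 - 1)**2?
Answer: 36053/290 ≈ 124.32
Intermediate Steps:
E(T) = 1/(2*T)
l = 9 (l = (-3)**2 = 9)
M(y, q) = -31/8 + q/8 + y/8 (M(y, q) = -5 + ((y + q) + 9)/8 = -5 + ((q + y) + 9)/8 = -5 + (9 + q + y)/8 = -5 + (9/8 + q/8 + y/8) = -31/8 + q/8 + y/8)
M(-5, 5)*(-32 + 1/(-4*3 + E(-6))) = (-31/8 + (1/8)*5 + (1/8)*(-5))*(-32 + 1/(-4*3 + (1/2)/(-6))) = (-31/8 + 5/8 - 5/8)*(-32 + 1/(-12 + (1/2)*(-1/6))) = -31*(-32 + 1/(-12 - 1/12))/8 = -31*(-32 + 1/(-145/12))/8 = -31*(-32 - 12/145)/8 = -31/8*(-4652/145) = 36053/290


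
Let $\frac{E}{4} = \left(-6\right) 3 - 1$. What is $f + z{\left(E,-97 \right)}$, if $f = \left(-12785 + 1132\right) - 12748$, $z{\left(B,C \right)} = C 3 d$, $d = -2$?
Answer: $-23819$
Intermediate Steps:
$E = -76$ ($E = 4 \left(\left(-6\right) 3 - 1\right) = 4 \left(-18 - 1\right) = 4 \left(-19\right) = -76$)
$z{\left(B,C \right)} = - 6 C$ ($z{\left(B,C \right)} = C 3 \left(-2\right) = 3 C \left(-2\right) = - 6 C$)
$f = -24401$ ($f = -11653 - 12748 = -24401$)
$f + z{\left(E,-97 \right)} = -24401 - -582 = -24401 + 582 = -23819$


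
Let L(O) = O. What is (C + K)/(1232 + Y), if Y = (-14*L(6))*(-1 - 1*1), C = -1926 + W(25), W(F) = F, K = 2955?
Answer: 527/700 ≈ 0.75286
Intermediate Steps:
C = -1901 (C = -1926 + 25 = -1901)
Y = 168 (Y = (-14*6)*(-1 - 1*1) = -84*(-1 - 1) = -84*(-2) = 168)
(C + K)/(1232 + Y) = (-1901 + 2955)/(1232 + 168) = 1054/1400 = 1054*(1/1400) = 527/700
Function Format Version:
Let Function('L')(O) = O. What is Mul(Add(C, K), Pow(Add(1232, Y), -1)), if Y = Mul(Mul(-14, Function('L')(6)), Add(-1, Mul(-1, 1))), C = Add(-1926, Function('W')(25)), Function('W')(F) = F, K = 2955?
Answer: Rational(527, 700) ≈ 0.75286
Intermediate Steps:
C = -1901 (C = Add(-1926, 25) = -1901)
Y = 168 (Y = Mul(Mul(-14, 6), Add(-1, Mul(-1, 1))) = Mul(-84, Add(-1, -1)) = Mul(-84, -2) = 168)
Mul(Add(C, K), Pow(Add(1232, Y), -1)) = Mul(Add(-1901, 2955), Pow(Add(1232, 168), -1)) = Mul(1054, Pow(1400, -1)) = Mul(1054, Rational(1, 1400)) = Rational(527, 700)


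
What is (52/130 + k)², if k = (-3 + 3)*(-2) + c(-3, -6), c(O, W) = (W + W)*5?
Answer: 88804/25 ≈ 3552.2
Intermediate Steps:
c(O, W) = 10*W (c(O, W) = (2*W)*5 = 10*W)
k = -60 (k = (-3 + 3)*(-2) + 10*(-6) = 0*(-2) - 60 = 0 - 60 = -60)
(52/130 + k)² = (52/130 - 60)² = (52*(1/130) - 60)² = (⅖ - 60)² = (-298/5)² = 88804/25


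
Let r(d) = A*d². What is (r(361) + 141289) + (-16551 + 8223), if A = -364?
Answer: -47303883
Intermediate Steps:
r(d) = -364*d²
(r(361) + 141289) + (-16551 + 8223) = (-364*361² + 141289) + (-16551 + 8223) = (-364*130321 + 141289) - 8328 = (-47436844 + 141289) - 8328 = -47295555 - 8328 = -47303883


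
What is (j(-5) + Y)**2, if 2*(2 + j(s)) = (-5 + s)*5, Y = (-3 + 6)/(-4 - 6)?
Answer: 74529/100 ≈ 745.29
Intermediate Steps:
Y = -3/10 (Y = 3/(-10) = 3*(-1/10) = -3/10 ≈ -0.30000)
j(s) = -29/2 + 5*s/2 (j(s) = -2 + ((-5 + s)*5)/2 = -2 + (-25 + 5*s)/2 = -2 + (-25/2 + 5*s/2) = -29/2 + 5*s/2)
(j(-5) + Y)**2 = ((-29/2 + (5/2)*(-5)) - 3/10)**2 = ((-29/2 - 25/2) - 3/10)**2 = (-27 - 3/10)**2 = (-273/10)**2 = 74529/100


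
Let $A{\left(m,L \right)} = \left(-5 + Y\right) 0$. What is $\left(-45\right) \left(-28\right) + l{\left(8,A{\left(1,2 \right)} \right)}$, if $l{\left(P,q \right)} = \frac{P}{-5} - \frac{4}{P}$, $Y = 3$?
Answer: $\frac{12579}{10} \approx 1257.9$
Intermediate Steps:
$A{\left(m,L \right)} = 0$ ($A{\left(m,L \right)} = \left(-5 + 3\right) 0 = \left(-2\right) 0 = 0$)
$l{\left(P,q \right)} = - \frac{4}{P} - \frac{P}{5}$ ($l{\left(P,q \right)} = P \left(- \frac{1}{5}\right) - \frac{4}{P} = - \frac{P}{5} - \frac{4}{P} = - \frac{4}{P} - \frac{P}{5}$)
$\left(-45\right) \left(-28\right) + l{\left(8,A{\left(1,2 \right)} \right)} = \left(-45\right) \left(-28\right) - \left(\frac{8}{5} + \frac{4}{8}\right) = 1260 - \frac{21}{10} = \frac{12579}{10}$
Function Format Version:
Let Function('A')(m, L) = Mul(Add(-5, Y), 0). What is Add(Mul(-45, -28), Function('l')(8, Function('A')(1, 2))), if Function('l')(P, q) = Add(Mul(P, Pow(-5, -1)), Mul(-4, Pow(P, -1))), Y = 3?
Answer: Rational(12579, 10) ≈ 1257.9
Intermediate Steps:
Function('A')(m, L) = 0 (Function('A')(m, L) = Mul(Add(-5, 3), 0) = Mul(-2, 0) = 0)
Function('l')(P, q) = Add(Mul(-4, Pow(P, -1)), Mul(Rational(-1, 5), P)) (Function('l')(P, q) = Add(Mul(P, Rational(-1, 5)), Mul(-4, Pow(P, -1))) = Add(Mul(Rational(-1, 5), P), Mul(-4, Pow(P, -1))) = Add(Mul(-4, Pow(P, -1)), Mul(Rational(-1, 5), P)))
Add(Mul(-45, -28), Function('l')(8, Function('A')(1, 2))) = Add(Mul(-45, -28), Add(Mul(-4, Pow(8, -1)), Mul(Rational(-1, 5), 8))) = Add(1260, Add(Mul(-4, Rational(1, 8)), Rational(-8, 5))) = Add(1260, Add(Rational(-1, 2), Rational(-8, 5))) = Add(1260, Rational(-21, 10)) = Rational(12579, 10)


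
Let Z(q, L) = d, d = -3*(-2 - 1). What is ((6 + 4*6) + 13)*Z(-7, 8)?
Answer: 387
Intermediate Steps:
d = 9 (d = -3*(-3) = 9)
Z(q, L) = 9
((6 + 4*6) + 13)*Z(-7, 8) = ((6 + 4*6) + 13)*9 = ((6 + 24) + 13)*9 = (30 + 13)*9 = 43*9 = 387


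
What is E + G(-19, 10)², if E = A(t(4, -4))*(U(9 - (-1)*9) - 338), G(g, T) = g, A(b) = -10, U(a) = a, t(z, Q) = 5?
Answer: 3561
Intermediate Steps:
E = 3200 (E = -10*((9 - (-1)*9) - 338) = -10*((9 - 1*(-9)) - 338) = -10*((9 + 9) - 338) = -10*(18 - 338) = -10*(-320) = 3200)
E + G(-19, 10)² = 3200 + (-19)² = 3200 + 361 = 3561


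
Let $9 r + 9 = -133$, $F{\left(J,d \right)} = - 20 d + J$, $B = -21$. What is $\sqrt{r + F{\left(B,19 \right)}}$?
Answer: $\frac{11 i \sqrt{31}}{3} \approx 20.415 i$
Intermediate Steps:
$F{\left(J,d \right)} = J - 20 d$
$r = - \frac{142}{9}$ ($r = -1 + \frac{1}{9} \left(-133\right) = -1 - \frac{133}{9} = - \frac{142}{9} \approx -15.778$)
$\sqrt{r + F{\left(B,19 \right)}} = \sqrt{- \frac{142}{9} - 401} = \sqrt{- \frac{3751}{9}} = \frac{11 i \sqrt{31}}{3}$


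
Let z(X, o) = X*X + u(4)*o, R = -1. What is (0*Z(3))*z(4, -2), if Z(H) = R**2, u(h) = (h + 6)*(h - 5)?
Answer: 0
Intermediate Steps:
u(h) = (-5 + h)*(6 + h) (u(h) = (6 + h)*(-5 + h) = (-5 + h)*(6 + h))
z(X, o) = X**2 - 10*o (z(X, o) = X*X + (-30 + 4 + 4**2)*o = X**2 + (-30 + 4 + 16)*o = X**2 - 10*o)
Z(H) = 1 (Z(H) = (-1)**2 = 1)
(0*Z(3))*z(4, -2) = (0*1)*(4**2 - 10*(-2)) = 0*(16 + 20) = 0*36 = 0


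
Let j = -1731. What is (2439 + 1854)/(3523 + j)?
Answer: 4293/1792 ≈ 2.3956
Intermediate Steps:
(2439 + 1854)/(3523 + j) = (2439 + 1854)/(3523 - 1731) = 4293/1792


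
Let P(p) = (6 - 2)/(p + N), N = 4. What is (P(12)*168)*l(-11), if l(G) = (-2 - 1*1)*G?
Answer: 1386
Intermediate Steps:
P(p) = 4/(4 + p) (P(p) = (6 - 2)/(p + 4) = 4/(4 + p))
l(G) = -3*G (l(G) = (-2 - 1)*G = -3*G)
(P(12)*168)*l(-11) = ((4/(4 + 12))*168)*(-3*(-11)) = ((4/16)*168)*33 = ((4*(1/16))*168)*33 = ((1/4)*168)*33 = 42*33 = 1386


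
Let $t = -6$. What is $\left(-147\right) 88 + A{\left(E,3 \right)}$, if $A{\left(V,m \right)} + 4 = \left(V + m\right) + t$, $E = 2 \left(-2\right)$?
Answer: $-12947$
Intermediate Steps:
$E = -4$
$A{\left(V,m \right)} = -10 + V + m$ ($A{\left(V,m \right)} = -4 - \left(6 - V - m\right) = -4 + \left(-6 + V + m\right) = -10 + V + m$)
$\left(-147\right) 88 + A{\left(E,3 \right)} = \left(-147\right) 88 - 11 = -12936 - 11 = -12947$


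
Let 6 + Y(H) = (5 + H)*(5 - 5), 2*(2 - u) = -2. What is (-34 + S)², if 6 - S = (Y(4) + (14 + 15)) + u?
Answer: 2916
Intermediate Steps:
u = 3 (u = 2 - ½*(-2) = 2 + 1 = 3)
Y(H) = -6 (Y(H) = -6 + (5 + H)*(5 - 5) = -6 + (5 + H)*0 = -6 + 0 = -6)
S = -20 (S = 6 - ((-6 + (14 + 15)) + 3) = 6 - ((-6 + 29) + 3) = 6 - (23 + 3) = 6 - 1*26 = 6 - 26 = -20)
(-34 + S)² = (-34 - 20)² = (-54)² = 2916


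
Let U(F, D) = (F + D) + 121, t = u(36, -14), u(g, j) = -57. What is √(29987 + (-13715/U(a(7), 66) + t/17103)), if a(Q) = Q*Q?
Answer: √13544300927720247/672718 ≈ 173.00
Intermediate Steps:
t = -57
a(Q) = Q²
U(F, D) = 121 + D + F (U(F, D) = (D + F) + 121 = 121 + D + F)
√(29987 + (-13715/U(a(7), 66) + t/17103)) = √(29987 + (-13715/(121 + 66 + 7²) - 57/17103)) = √(29987 + (-13715/(121 + 66 + 49) - 57*1/17103)) = √(29987 + (-13715/236 - 19/5701)) = √(29987 - 78193699/1345436) = √(40267395633/1345436) = √13544300927720247/672718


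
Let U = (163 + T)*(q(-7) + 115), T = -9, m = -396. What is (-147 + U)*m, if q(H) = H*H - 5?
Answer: -9638244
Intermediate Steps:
q(H) = -5 + H² (q(H) = H² - 5 = -5 + H²)
U = 24486 (U = (163 - 9)*((-5 + (-7)²) + 115) = 154*((-5 + 49) + 115) = 154*(44 + 115) = 154*159 = 24486)
(-147 + U)*m = (-147 + 24486)*(-396) = 24339*(-396) = -9638244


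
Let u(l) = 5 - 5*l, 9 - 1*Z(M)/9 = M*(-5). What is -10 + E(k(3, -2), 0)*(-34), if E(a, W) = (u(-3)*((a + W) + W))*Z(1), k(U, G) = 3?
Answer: -257050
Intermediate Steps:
Z(M) = 81 + 45*M (Z(M) = 81 - 9*M*(-5) = 81 - (-45)*M = 81 + 45*M)
E(a, W) = 2520*a + 5040*W (E(a, W) = ((5 - 5*(-3))*((a + W) + W))*(81 + 45*1) = ((5 + 15)*((W + a) + W))*(81 + 45) = (20*(a + 2*W))*126 = (20*a + 40*W)*126 = 2520*a + 5040*W)
-10 + E(k(3, -2), 0)*(-34) = -10 + (2520*3 + 5040*0)*(-34) = -10 + (7560 + 0)*(-34) = -10 + 7560*(-34) = -10 - 257040 = -257050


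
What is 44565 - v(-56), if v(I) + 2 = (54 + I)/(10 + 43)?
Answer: 2362053/53 ≈ 44567.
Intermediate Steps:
v(I) = -52/53 + I/53 (v(I) = -2 + (54 + I)/(10 + 43) = -2 + (54 + I)/53 = -2 + (54 + I)*(1/53) = -2 + (54/53 + I/53) = -52/53 + I/53)
44565 - v(-56) = 44565 - (-52/53 + (1/53)*(-56)) = 44565 - (-52/53 - 56/53) = 44565 - 1*(-108/53) = 44565 + 108/53 = 2362053/53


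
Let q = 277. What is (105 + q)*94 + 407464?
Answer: 443372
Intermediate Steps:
(105 + q)*94 + 407464 = (105 + 277)*94 + 407464 = 382*94 + 407464 = 35908 + 407464 = 443372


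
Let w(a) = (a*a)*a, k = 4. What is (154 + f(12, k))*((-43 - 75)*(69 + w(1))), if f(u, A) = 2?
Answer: -1288560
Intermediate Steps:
w(a) = a³ (w(a) = a²*a = a³)
(154 + f(12, k))*((-43 - 75)*(69 + w(1))) = (154 + 2)*((-43 - 75)*(69 + 1³)) = 156*(-118*(69 + 1)) = 156*(-118*70) = 156*(-8260) = -1288560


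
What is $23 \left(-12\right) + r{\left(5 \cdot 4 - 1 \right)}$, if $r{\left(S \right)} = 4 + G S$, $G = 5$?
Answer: $-177$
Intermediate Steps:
$r{\left(S \right)} = 4 + 5 S$
$23 \left(-12\right) + r{\left(5 \cdot 4 - 1 \right)} = 23 \left(-12\right) + \left(4 + 5 \left(5 \cdot 4 - 1\right)\right) = -276 + \left(4 + 5 \left(20 - 1\right)\right) = -276 + \left(4 + 5 \cdot 19\right) = -276 + \left(4 + 95\right) = -276 + 99 = -177$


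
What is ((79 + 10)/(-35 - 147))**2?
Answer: 7921/33124 ≈ 0.23913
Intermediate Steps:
((79 + 10)/(-35 - 147))**2 = (89/(-182))**2 = (89*(-1/182))**2 = (-89/182)**2 = 7921/33124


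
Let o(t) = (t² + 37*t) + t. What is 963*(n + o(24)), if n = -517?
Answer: 935073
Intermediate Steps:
o(t) = t² + 38*t
963*(n + o(24)) = 963*(-517 + 24*(38 + 24)) = 963*(-517 + 24*62) = 963*(-517 + 1488) = 963*971 = 935073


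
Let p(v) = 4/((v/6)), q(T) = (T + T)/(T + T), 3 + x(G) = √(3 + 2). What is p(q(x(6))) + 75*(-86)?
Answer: -6426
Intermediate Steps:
x(G) = -3 + √5 (x(G) = -3 + √(3 + 2) = -3 + √5)
q(T) = 1 (q(T) = (2*T)/((2*T)) = (2*T)*(1/(2*T)) = 1)
p(v) = 24/v (p(v) = 4/((v*(⅙))) = 4/((v/6)) = 4*(6/v) = 24/v)
p(q(x(6))) + 75*(-86) = 24/1 + 75*(-86) = 24*1 - 6450 = 24 - 6450 = -6426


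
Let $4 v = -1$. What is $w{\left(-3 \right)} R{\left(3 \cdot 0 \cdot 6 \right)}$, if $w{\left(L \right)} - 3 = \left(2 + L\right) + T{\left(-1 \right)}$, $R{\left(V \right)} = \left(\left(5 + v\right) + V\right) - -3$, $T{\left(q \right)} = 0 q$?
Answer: $\frac{31}{2} \approx 15.5$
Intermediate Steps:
$v = - \frac{1}{4}$ ($v = \frac{1}{4} \left(-1\right) = - \frac{1}{4} \approx -0.25$)
$T{\left(q \right)} = 0$
$R{\left(V \right)} = \frac{31}{4} + V$ ($R{\left(V \right)} = \left(\left(5 - \frac{1}{4}\right) + V\right) - -3 = \left(\frac{19}{4} + V\right) + 3 = \frac{31}{4} + V$)
$w{\left(L \right)} = 5 + L$ ($w{\left(L \right)} = 3 + \left(\left(2 + L\right) + 0\right) = 3 + \left(2 + L\right) = 5 + L$)
$w{\left(-3 \right)} R{\left(3 \cdot 0 \cdot 6 \right)} = \left(5 - 3\right) \left(\frac{31}{4} + 3 \cdot 0 \cdot 6\right) = 2 \left(\frac{31}{4} + 0 \cdot 6\right) = 2 \left(\frac{31}{4} + 0\right) = 2 \cdot \frac{31}{4} = \frac{31}{2}$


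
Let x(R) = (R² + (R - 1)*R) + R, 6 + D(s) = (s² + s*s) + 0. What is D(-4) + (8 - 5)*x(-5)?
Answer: 176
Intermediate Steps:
D(s) = -6 + 2*s² (D(s) = -6 + ((s² + s*s) + 0) = -6 + ((s² + s²) + 0) = -6 + (2*s² + 0) = -6 + 2*s²)
x(R) = R + R² + R*(-1 + R) (x(R) = (R² + (-1 + R)*R) + R = (R² + R*(-1 + R)) + R = R + R² + R*(-1 + R))
D(-4) + (8 - 5)*x(-5) = (-6 + 2*(-4)²) + (8 - 5)*(2*(-5)²) = (-6 + 2*16) + 3*(2*25) = (-6 + 32) + 3*50 = 26 + 150 = 176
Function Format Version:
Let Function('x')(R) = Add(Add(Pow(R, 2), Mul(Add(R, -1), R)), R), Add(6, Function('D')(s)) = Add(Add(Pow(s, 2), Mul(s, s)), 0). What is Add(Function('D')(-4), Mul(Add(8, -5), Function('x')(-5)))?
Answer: 176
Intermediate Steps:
Function('D')(s) = Add(-6, Mul(2, Pow(s, 2))) (Function('D')(s) = Add(-6, Add(Add(Pow(s, 2), Mul(s, s)), 0)) = Add(-6, Add(Add(Pow(s, 2), Pow(s, 2)), 0)) = Add(-6, Add(Mul(2, Pow(s, 2)), 0)) = Add(-6, Mul(2, Pow(s, 2))))
Function('x')(R) = Add(R, Pow(R, 2), Mul(R, Add(-1, R))) (Function('x')(R) = Add(Add(Pow(R, 2), Mul(Add(-1, R), R)), R) = Add(Add(Pow(R, 2), Mul(R, Add(-1, R))), R) = Add(R, Pow(R, 2), Mul(R, Add(-1, R))))
Add(Function('D')(-4), Mul(Add(8, -5), Function('x')(-5))) = Add(Add(-6, Mul(2, Pow(-4, 2))), Mul(Add(8, -5), Mul(2, Pow(-5, 2)))) = Add(Add(-6, Mul(2, 16)), Mul(3, Mul(2, 25))) = Add(Add(-6, 32), Mul(3, 50)) = Add(26, 150) = 176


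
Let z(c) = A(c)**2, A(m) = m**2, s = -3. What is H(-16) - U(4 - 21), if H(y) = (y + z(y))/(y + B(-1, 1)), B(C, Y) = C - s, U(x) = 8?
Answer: -4688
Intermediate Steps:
z(c) = c**4 (z(c) = (c**2)**2 = c**4)
B(C, Y) = 3 + C (B(C, Y) = C - 1*(-3) = C + 3 = 3 + C)
H(y) = (y + y**4)/(2 + y) (H(y) = (y + y**4)/(y + (3 - 1)) = (y + y**4)/(y + 2) = (y + y**4)/(2 + y))
H(-16) - U(4 - 21) = (-16 + (-16)**4)/(2 - 16) - 1*8 = (-16 + 65536)/(-14) - 8 = -1/14*65520 - 8 = -4680 - 8 = -4688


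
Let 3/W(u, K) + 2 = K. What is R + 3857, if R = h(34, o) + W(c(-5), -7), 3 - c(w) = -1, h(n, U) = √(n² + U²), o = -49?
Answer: 11570/3 + √3557 ≈ 3916.3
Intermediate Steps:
h(n, U) = √(U² + n²)
c(w) = 4 (c(w) = 3 - 1*(-1) = 3 + 1 = 4)
W(u, K) = 3/(-2 + K)
R = -⅓ + √3557 (R = √((-49)² + 34²) + 3/(-2 - 7) = √(2401 + 1156) + 3/(-9) = √3557 + 3*(-⅑) = √3557 - ⅓ = -⅓ + √3557 ≈ 59.307)
R + 3857 = (-⅓ + √3557) + 3857 = 11570/3 + √3557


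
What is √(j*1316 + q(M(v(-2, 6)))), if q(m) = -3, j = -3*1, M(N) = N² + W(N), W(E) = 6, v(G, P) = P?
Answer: 3*I*√439 ≈ 62.857*I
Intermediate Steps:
M(N) = 6 + N² (M(N) = N² + 6 = 6 + N²)
j = -3
√(j*1316 + q(M(v(-2, 6)))) = √(-3*1316 - 3) = √(-3948 - 3) = √(-3951) = 3*I*√439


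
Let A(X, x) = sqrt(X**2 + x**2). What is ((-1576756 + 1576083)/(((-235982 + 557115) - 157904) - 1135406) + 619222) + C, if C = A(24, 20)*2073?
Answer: 601993386967/972177 + 8292*sqrt(61) ≈ 6.8399e+5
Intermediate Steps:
C = 8292*sqrt(61) (C = sqrt(24**2 + 20**2)*2073 = sqrt(576 + 400)*2073 = sqrt(976)*2073 = (4*sqrt(61))*2073 = 8292*sqrt(61) ≈ 64763.)
((-1576756 + 1576083)/(((-235982 + 557115) - 157904) - 1135406) + 619222) + C = ((-1576756 + 1576083)/(((-235982 + 557115) - 157904) - 1135406) + 619222) + 8292*sqrt(61) = (-673/((321133 - 157904) - 1135406) + 619222) + 8292*sqrt(61) = (-673/(163229 - 1135406) + 619222) + 8292*sqrt(61) = (-673/(-972177) + 619222) + 8292*sqrt(61) = (-673*(-1/972177) + 619222) + 8292*sqrt(61) = (673/972177 + 619222) + 8292*sqrt(61) = 601993386967/972177 + 8292*sqrt(61)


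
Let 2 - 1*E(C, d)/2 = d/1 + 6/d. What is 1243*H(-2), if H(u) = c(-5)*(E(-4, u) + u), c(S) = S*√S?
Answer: -74580*I*√5 ≈ -1.6677e+5*I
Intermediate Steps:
E(C, d) = 4 - 12/d - 2*d (E(C, d) = 4 - 2*(d/1 + 6/d) = 4 - 2*(d*1 + 6/d) = 4 - 2*(d + 6/d) = 4 + (-12/d - 2*d) = 4 - 12/d - 2*d)
c(S) = S^(3/2)
H(u) = -5*I*√5*(4 - u - 12/u) (H(u) = (-5)^(3/2)*((4 - 12/u - 2*u) + u) = (-5*I*√5)*(4 - u - 12/u) = -5*I*√5*(4 - u - 12/u))
1243*H(-2) = 1243*(5*I*√5*(12 - 2*(-4 - 2))/(-2)) = 1243*(5*I*√5*(-½)*(12 - 2*(-6))) = 1243*(5*I*√5*(-½)*(12 + 12)) = 1243*(5*I*√5*(-½)*24) = 1243*(-60*I*√5) = -74580*I*√5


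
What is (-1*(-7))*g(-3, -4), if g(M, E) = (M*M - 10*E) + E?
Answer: 315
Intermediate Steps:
g(M, E) = M² - 9*E (g(M, E) = (M² - 10*E) + E = M² - 9*E)
(-1*(-7))*g(-3, -4) = (-1*(-7))*((-3)² - 9*(-4)) = 7*(9 + 36) = 7*45 = 315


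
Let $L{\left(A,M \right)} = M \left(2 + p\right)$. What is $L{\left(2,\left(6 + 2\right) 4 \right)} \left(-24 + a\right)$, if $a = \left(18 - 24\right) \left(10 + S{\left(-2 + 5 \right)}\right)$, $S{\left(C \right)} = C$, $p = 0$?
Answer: $-6528$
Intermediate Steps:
$L{\left(A,M \right)} = 2 M$ ($L{\left(A,M \right)} = M \left(2 + 0\right) = M 2 = 2 M$)
$a = -78$ ($a = \left(18 - 24\right) \left(10 + \left(-2 + 5\right)\right) = - 6 \left(10 + 3\right) = \left(-6\right) 13 = -78$)
$L{\left(2,\left(6 + 2\right) 4 \right)} \left(-24 + a\right) = 2 \left(6 + 2\right) 4 \left(-24 - 78\right) = 2 \cdot 8 \cdot 4 \left(-102\right) = 2 \cdot 32 \left(-102\right) = 64 \left(-102\right) = -6528$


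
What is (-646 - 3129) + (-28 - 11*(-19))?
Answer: -3594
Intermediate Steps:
(-646 - 3129) + (-28 - 11*(-19)) = -3775 + (-28 + 209) = -3775 + 181 = -3594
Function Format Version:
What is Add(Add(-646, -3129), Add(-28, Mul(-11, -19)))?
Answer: -3594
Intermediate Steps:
Add(Add(-646, -3129), Add(-28, Mul(-11, -19))) = Add(-3775, Add(-28, 209)) = Add(-3775, 181) = -3594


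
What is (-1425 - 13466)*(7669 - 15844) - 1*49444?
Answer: 121684481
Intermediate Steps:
(-1425 - 13466)*(7669 - 15844) - 1*49444 = -14891*(-8175) - 49444 = 121733925 - 49444 = 121684481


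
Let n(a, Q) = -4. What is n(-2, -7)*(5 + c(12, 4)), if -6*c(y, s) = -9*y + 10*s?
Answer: -196/3 ≈ -65.333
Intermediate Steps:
c(y, s) = -5*s/3 + 3*y/2 (c(y, s) = -(-9*y + 10*s)/6 = -5*s/3 + 3*y/2)
n(-2, -7)*(5 + c(12, 4)) = -4*(5 + (-5/3*4 + (3/2)*12)) = -4*(5 + (-20/3 + 18)) = -4*(5 + 34/3) = -4*49/3 = -196/3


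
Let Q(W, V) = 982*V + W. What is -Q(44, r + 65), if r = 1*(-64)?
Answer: -1026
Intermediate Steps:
r = -64
Q(W, V) = W + 982*V
-Q(44, r + 65) = -(44 + 982*(-64 + 65)) = -(44 + 982*1) = -(44 + 982) = -1*1026 = -1026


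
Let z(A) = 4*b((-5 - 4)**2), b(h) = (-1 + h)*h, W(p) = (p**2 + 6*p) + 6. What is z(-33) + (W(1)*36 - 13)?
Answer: 26375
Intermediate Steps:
W(p) = 6 + p**2 + 6*p
b(h) = h*(-1 + h)
z(A) = 25920 (z(A) = 4*((-5 - 4)**2*(-1 + (-5 - 4)**2)) = 4*((-9)**2*(-1 + (-9)**2)) = 4*(81*(-1 + 81)) = 4*(81*80) = 4*6480 = 25920)
z(-33) + (W(1)*36 - 13) = 25920 + ((6 + 1**2 + 6*1)*36 - 13) = 25920 + ((6 + 1 + 6)*36 - 13) = 25920 + (13*36 - 13) = 25920 + (468 - 13) = 25920 + 455 = 26375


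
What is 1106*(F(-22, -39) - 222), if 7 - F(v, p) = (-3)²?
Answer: -247744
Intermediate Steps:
F(v, p) = -2 (F(v, p) = 7 - 1*(-3)² = 7 - 1*9 = 7 - 9 = -2)
1106*(F(-22, -39) - 222) = 1106*(-2 - 222) = 1106*(-224) = -247744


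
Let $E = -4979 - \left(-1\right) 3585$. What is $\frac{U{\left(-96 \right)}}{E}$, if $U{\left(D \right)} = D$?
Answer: $\frac{48}{697} \approx 0.068867$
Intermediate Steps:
$E = -1394$ ($E = -4979 - -3585 = -4979 + 3585 = -1394$)
$\frac{U{\left(-96 \right)}}{E} = - \frac{96}{-1394} = \left(-96\right) \left(- \frac{1}{1394}\right) = \frac{48}{697}$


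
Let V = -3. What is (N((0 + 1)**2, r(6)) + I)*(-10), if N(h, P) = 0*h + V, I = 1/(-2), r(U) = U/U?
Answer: 35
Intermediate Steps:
r(U) = 1
I = -1/2 ≈ -0.50000
N(h, P) = -3 (N(h, P) = 0*h - 3 = 0 - 3 = -3)
(N((0 + 1)**2, r(6)) + I)*(-10) = (-3 - 1/2)*(-10) = -7/2*(-10) = 35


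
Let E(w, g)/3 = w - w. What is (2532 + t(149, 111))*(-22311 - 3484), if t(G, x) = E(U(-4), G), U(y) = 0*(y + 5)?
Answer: -65312940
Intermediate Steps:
U(y) = 0 (U(y) = 0*(5 + y) = 0)
E(w, g) = 0 (E(w, g) = 3*(w - w) = 3*0 = 0)
t(G, x) = 0
(2532 + t(149, 111))*(-22311 - 3484) = (2532 + 0)*(-22311 - 3484) = 2532*(-25795) = -65312940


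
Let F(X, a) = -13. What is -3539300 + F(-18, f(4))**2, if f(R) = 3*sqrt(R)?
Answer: -3539131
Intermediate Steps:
-3539300 + F(-18, f(4))**2 = -3539300 + (-13)**2 = -3539300 + 169 = -3539131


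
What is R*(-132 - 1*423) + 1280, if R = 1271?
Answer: -704125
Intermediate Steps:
R*(-132 - 1*423) + 1280 = 1271*(-132 - 1*423) + 1280 = 1271*(-132 - 423) + 1280 = 1271*(-555) + 1280 = -705405 + 1280 = -704125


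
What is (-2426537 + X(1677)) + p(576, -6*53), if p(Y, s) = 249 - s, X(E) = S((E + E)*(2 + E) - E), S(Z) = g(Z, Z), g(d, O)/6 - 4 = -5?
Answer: -2425976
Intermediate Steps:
g(d, O) = -6 (g(d, O) = 24 + 6*(-5) = 24 - 30 = -6)
S(Z) = -6
X(E) = -6
(-2426537 + X(1677)) + p(576, -6*53) = (-2426537 - 6) + (249 - (-6)*53) = -2426543 + (249 - 1*(-318)) = -2426543 + (249 + 318) = -2426543 + 567 = -2425976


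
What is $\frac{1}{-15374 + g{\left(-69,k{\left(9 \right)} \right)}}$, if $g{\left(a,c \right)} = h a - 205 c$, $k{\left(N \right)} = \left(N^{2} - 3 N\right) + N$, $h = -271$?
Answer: $- \frac{1}{9590} \approx -0.00010428$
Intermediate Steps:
$k{\left(N \right)} = N^{2} - 2 N$
$g{\left(a,c \right)} = - 271 a - 205 c$
$\frac{1}{-15374 + g{\left(-69,k{\left(9 \right)} \right)}} = \frac{1}{-15374 - \left(-18699 + 205 \cdot 9 \left(-2 + 9\right)\right)} = \frac{1}{-15374 + \left(18699 - 205 \cdot 9 \cdot 7\right)} = \frac{1}{-15374 + \left(18699 - 12915\right)} = \frac{1}{-15374 + 5784} = \frac{1}{-9590} = - \frac{1}{9590}$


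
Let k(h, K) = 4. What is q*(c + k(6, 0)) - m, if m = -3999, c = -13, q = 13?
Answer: 3882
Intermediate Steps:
q*(c + k(6, 0)) - m = 13*(-13 + 4) - 1*(-3999) = 13*(-9) + 3999 = -117 + 3999 = 3882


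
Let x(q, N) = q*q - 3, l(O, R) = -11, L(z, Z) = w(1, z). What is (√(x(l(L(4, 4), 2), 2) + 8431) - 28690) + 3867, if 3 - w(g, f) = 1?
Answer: -24823 + √8549 ≈ -24731.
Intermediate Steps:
w(g, f) = 2 (w(g, f) = 3 - 1*1 = 3 - 1 = 2)
L(z, Z) = 2
x(q, N) = -3 + q² (x(q, N) = q² - 3 = -3 + q²)
(√(x(l(L(4, 4), 2), 2) + 8431) - 28690) + 3867 = (√((-3 + (-11)²) + 8431) - 28690) + 3867 = (√((-3 + 121) + 8431) - 28690) + 3867 = (√(118 + 8431) - 28690) + 3867 = (√8549 - 28690) + 3867 = (-28690 + √8549) + 3867 = -24823 + √8549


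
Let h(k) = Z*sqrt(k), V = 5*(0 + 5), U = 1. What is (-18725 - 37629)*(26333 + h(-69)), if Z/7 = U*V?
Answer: -1483969882 - 9861950*I*sqrt(69) ≈ -1.484e+9 - 8.1919e+7*I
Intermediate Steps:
V = 25 (V = 5*5 = 25)
Z = 175 (Z = 7*(1*25) = 7*25 = 175)
h(k) = 175*sqrt(k)
(-18725 - 37629)*(26333 + h(-69)) = (-18725 - 37629)*(26333 + 175*sqrt(-69)) = -56354*(26333 + 175*(I*sqrt(69))) = -56354*(26333 + 175*I*sqrt(69)) = -1483969882 - 9861950*I*sqrt(69)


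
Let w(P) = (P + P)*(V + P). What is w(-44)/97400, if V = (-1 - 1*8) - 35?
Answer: 968/12175 ≈ 0.079507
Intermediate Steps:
V = -44 (V = (-1 - 8) - 35 = -9 - 35 = -44)
w(P) = 2*P*(-44 + P) (w(P) = (P + P)*(-44 + P) = (2*P)*(-44 + P) = 2*P*(-44 + P))
w(-44)/97400 = (2*(-44)*(-44 - 44))/97400 = (2*(-44)*(-88))*(1/97400) = 7744*(1/97400) = 968/12175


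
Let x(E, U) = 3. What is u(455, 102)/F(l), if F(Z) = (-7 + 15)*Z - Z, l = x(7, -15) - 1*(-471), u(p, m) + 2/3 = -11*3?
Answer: -101/9954 ≈ -0.010147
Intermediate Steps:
u(p, m) = -101/3 (u(p, m) = -2/3 - 11*3 = -2/3 - 33 = -101/3)
l = 474 (l = 3 - 1*(-471) = 3 + 471 = 474)
F(Z) = 7*Z (F(Z) = 8*Z - Z = 7*Z)
u(455, 102)/F(l) = -101/(3*(7*474)) = -101/3/3318 = -101/3*1/3318 = -101/9954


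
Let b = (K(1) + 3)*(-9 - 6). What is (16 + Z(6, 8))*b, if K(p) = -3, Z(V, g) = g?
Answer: 0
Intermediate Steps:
b = 0 (b = (-3 + 3)*(-9 - 6) = 0*(-15) = 0)
(16 + Z(6, 8))*b = (16 + 8)*0 = 24*0 = 0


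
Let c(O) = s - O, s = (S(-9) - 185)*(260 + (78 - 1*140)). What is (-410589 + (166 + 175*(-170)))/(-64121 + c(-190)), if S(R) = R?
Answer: 440173/102343 ≈ 4.3010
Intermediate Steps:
s = -38412 (s = (-9 - 185)*(260 + (78 - 1*140)) = -194*(260 + (78 - 140)) = -194*(260 - 62) = -194*198 = -38412)
c(O) = -38412 - O
(-410589 + (166 + 175*(-170)))/(-64121 + c(-190)) = (-410589 + (166 + 175*(-170)))/(-64121 + (-38412 - 1*(-190))) = (-410589 + (166 - 29750))/(-64121 + (-38412 + 190)) = (-410589 - 29584)/(-64121 - 38222) = -440173/(-102343) = -440173*(-1/102343) = 440173/102343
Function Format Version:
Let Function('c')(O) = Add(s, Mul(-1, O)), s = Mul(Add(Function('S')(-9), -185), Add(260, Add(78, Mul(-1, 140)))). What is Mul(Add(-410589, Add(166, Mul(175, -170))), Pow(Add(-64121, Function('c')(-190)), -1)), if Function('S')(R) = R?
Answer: Rational(440173, 102343) ≈ 4.3010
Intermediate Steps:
s = -38412 (s = Mul(Add(-9, -185), Add(260, Add(78, Mul(-1, 140)))) = Mul(-194, Add(260, Add(78, -140))) = Mul(-194, Add(260, -62)) = Mul(-194, 198) = -38412)
Function('c')(O) = Add(-38412, Mul(-1, O))
Mul(Add(-410589, Add(166, Mul(175, -170))), Pow(Add(-64121, Function('c')(-190)), -1)) = Mul(Add(-410589, Add(166, Mul(175, -170))), Pow(Add(-64121, Add(-38412, Mul(-1, -190))), -1)) = Mul(Add(-410589, Add(166, -29750)), Pow(Add(-64121, Add(-38412, 190)), -1)) = Mul(Add(-410589, -29584), Pow(Add(-64121, -38222), -1)) = Mul(-440173, Pow(-102343, -1)) = Mul(-440173, Rational(-1, 102343)) = Rational(440173, 102343)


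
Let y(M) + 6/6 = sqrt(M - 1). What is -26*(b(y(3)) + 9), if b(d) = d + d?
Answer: -182 - 52*sqrt(2) ≈ -255.54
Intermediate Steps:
y(M) = -1 + sqrt(-1 + M) (y(M) = -1 + sqrt(M - 1) = -1 + sqrt(-1 + M))
b(d) = 2*d
-26*(b(y(3)) + 9) = -26*(2*(-1 + sqrt(-1 + 3)) + 9) = -26*(2*(-1 + sqrt(2)) + 9) = -26*((-2 + 2*sqrt(2)) + 9) = -26*(7 + 2*sqrt(2)) = -182 - 52*sqrt(2)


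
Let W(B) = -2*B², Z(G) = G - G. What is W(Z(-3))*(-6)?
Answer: 0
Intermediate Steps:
Z(G) = 0
W(Z(-3))*(-6) = -2*0²*(-6) = -2*0*(-6) = 0*(-6) = 0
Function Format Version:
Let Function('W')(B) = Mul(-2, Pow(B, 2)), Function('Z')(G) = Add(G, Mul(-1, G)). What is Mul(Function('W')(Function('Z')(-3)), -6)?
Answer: 0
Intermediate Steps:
Function('Z')(G) = 0
Mul(Function('W')(Function('Z')(-3)), -6) = Mul(Mul(-2, Pow(0, 2)), -6) = Mul(Mul(-2, 0), -6) = Mul(0, -6) = 0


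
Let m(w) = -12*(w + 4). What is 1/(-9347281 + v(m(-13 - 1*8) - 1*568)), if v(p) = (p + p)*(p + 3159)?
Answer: -1/11382041 ≈ -8.7858e-8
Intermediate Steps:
m(w) = -48 - 12*w (m(w) = -12*(4 + w) = -48 - 12*w)
v(p) = 2*p*(3159 + p) (v(p) = (2*p)*(3159 + p) = 2*p*(3159 + p))
1/(-9347281 + v(m(-13 - 1*8) - 1*568)) = 1/(-9347281 + 2*((-48 - 12*(-13 - 1*8)) - 1*568)*(3159 + ((-48 - 12*(-13 - 1*8)) - 1*568))) = 1/(-9347281 + 2*((-48 - 12*(-13 - 8)) - 568)*(3159 + ((-48 - 12*(-13 - 8)) - 568))) = 1/(-9347281 + 2*((-48 - 12*(-21)) - 568)*(3159 + ((-48 - 12*(-21)) - 568))) = 1/(-9347281 + 2*((-48 + 252) - 568)*(3159 + ((-48 + 252) - 568))) = 1/(-9347281 + 2*(204 - 568)*(3159 + (204 - 568))) = 1/(-9347281 + 2*(-364)*(3159 - 364)) = 1/(-9347281 + 2*(-364)*2795) = 1/(-9347281 - 2034760) = 1/(-11382041) = -1/11382041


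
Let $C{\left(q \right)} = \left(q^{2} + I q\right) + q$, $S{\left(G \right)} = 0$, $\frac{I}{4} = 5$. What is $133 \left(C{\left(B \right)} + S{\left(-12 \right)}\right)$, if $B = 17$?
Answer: $85918$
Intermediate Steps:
$I = 20$ ($I = 4 \cdot 5 = 20$)
$C{\left(q \right)} = q^{2} + 21 q$ ($C{\left(q \right)} = \left(q^{2} + 20 q\right) + q = q^{2} + 21 q$)
$133 \left(C{\left(B \right)} + S{\left(-12 \right)}\right) = 133 \left(17 \left(21 + 17\right) + 0\right) = 133 \left(17 \cdot 38 + 0\right) = 133 \left(646 + 0\right) = 133 \cdot 646 = 85918$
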